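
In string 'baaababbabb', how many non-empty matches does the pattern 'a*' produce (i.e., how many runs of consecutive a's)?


Pattern 'a*' matches zero or more a's. We want non-empty runs of consecutive a's.
String: 'baaababbabb'
Walking through the string to find runs of a's:
  Run 1: positions 1-3 -> 'aaa'
  Run 2: positions 5-5 -> 'a'
  Run 3: positions 8-8 -> 'a'
Non-empty runs found: ['aaa', 'a', 'a']
Count: 3

3


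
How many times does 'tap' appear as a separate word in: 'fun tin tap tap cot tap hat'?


Scanning each word for exact match 'tap':
  Word 1: 'fun' -> no
  Word 2: 'tin' -> no
  Word 3: 'tap' -> MATCH
  Word 4: 'tap' -> MATCH
  Word 5: 'cot' -> no
  Word 6: 'tap' -> MATCH
  Word 7: 'hat' -> no
Total matches: 3

3


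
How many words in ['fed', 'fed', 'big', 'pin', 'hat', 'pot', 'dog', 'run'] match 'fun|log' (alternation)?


Alternation 'fun|log' matches either 'fun' or 'log'.
Checking each word:
  'fed' -> no
  'fed' -> no
  'big' -> no
  'pin' -> no
  'hat' -> no
  'pot' -> no
  'dog' -> no
  'run' -> no
Matches: []
Count: 0

0


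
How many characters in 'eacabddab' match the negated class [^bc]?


Negated class [^bc] matches any char NOT in {b, c}
Scanning 'eacabddab':
  pos 0: 'e' -> MATCH
  pos 1: 'a' -> MATCH
  pos 2: 'c' -> no (excluded)
  pos 3: 'a' -> MATCH
  pos 4: 'b' -> no (excluded)
  pos 5: 'd' -> MATCH
  pos 6: 'd' -> MATCH
  pos 7: 'a' -> MATCH
  pos 8: 'b' -> no (excluded)
Total matches: 6

6


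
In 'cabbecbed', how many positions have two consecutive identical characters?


Looking for consecutive identical characters in 'cabbecbed':
  pos 0-1: 'c' vs 'a' -> different
  pos 1-2: 'a' vs 'b' -> different
  pos 2-3: 'b' vs 'b' -> MATCH ('bb')
  pos 3-4: 'b' vs 'e' -> different
  pos 4-5: 'e' vs 'c' -> different
  pos 5-6: 'c' vs 'b' -> different
  pos 6-7: 'b' vs 'e' -> different
  pos 7-8: 'e' vs 'd' -> different
Consecutive identical pairs: ['bb']
Count: 1

1


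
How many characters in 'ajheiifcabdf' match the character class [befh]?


Character class [befh] matches any of: {b, e, f, h}
Scanning string 'ajheiifcabdf' character by character:
  pos 0: 'a' -> no
  pos 1: 'j' -> no
  pos 2: 'h' -> MATCH
  pos 3: 'e' -> MATCH
  pos 4: 'i' -> no
  pos 5: 'i' -> no
  pos 6: 'f' -> MATCH
  pos 7: 'c' -> no
  pos 8: 'a' -> no
  pos 9: 'b' -> MATCH
  pos 10: 'd' -> no
  pos 11: 'f' -> MATCH
Total matches: 5

5


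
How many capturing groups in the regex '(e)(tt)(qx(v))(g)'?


To count capturing groups, count each '(' that starts a group.
Pattern: '(e)(tt)(qx(v))(g)'
Walking through the pattern:
  Position 0: '(' -> group #1
  Position 3: '(' -> group #2
  Position 7: '(' -> group #3
  Position 10: '(' -> group #4
  Position 14: '(' -> group #5
Total capturing groups: 5

5


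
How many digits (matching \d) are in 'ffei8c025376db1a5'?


\d matches any digit 0-9.
Scanning 'ffei8c025376db1a5':
  pos 4: '8' -> DIGIT
  pos 6: '0' -> DIGIT
  pos 7: '2' -> DIGIT
  pos 8: '5' -> DIGIT
  pos 9: '3' -> DIGIT
  pos 10: '7' -> DIGIT
  pos 11: '6' -> DIGIT
  pos 14: '1' -> DIGIT
  pos 16: '5' -> DIGIT
Digits found: ['8', '0', '2', '5', '3', '7', '6', '1', '5']
Total: 9

9


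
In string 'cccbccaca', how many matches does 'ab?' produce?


Pattern 'ab?' matches 'a' optionally followed by 'b'.
String: 'cccbccaca'
Scanning left to right for 'a' then checking next char:
  Match 1: 'a' (a not followed by b)
  Match 2: 'a' (a not followed by b)
Total matches: 2

2


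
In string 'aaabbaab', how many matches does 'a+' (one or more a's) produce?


Pattern 'a+' matches one or more consecutive a's.
String: 'aaabbaab'
Scanning for runs of a:
  Match 1: 'aaa' (length 3)
  Match 2: 'aa' (length 2)
Total matches: 2

2


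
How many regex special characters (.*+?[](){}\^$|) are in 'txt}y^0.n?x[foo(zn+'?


Regex special characters are: . * + ? [ ] ( ) { } \ ^ $ |
Scanning 'txt}y^0.n?x[foo(zn+':
  pos 3: '}' -> SPECIAL
  pos 5: '^' -> SPECIAL
  pos 7: '.' -> SPECIAL
  pos 9: '?' -> SPECIAL
  pos 11: '[' -> SPECIAL
  pos 15: '(' -> SPECIAL
  pos 18: '+' -> SPECIAL
Special chars found: ['}', '^', '.', '?', '[', '(', '+']
Total: 7

7


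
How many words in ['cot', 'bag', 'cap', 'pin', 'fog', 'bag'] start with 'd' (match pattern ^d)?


Pattern ^d anchors to start of word. Check which words begin with 'd':
  'cot' -> no
  'bag' -> no
  'cap' -> no
  'pin' -> no
  'fog' -> no
  'bag' -> no
Matching words: []
Count: 0

0


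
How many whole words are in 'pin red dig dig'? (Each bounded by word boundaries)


Word boundaries (\b) mark the start/end of each word.
Text: 'pin red dig dig'
Splitting by whitespace:
  Word 1: 'pin'
  Word 2: 'red'
  Word 3: 'dig'
  Word 4: 'dig'
Total whole words: 4

4


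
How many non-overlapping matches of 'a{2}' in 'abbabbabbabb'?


Pattern 'a{2}' matches exactly 2 consecutive a's (greedy, non-overlapping).
String: 'abbabbabbabb'
Scanning for runs of a's:
  Run at pos 0: 'a' (length 1) -> 0 match(es)
  Run at pos 3: 'a' (length 1) -> 0 match(es)
  Run at pos 6: 'a' (length 1) -> 0 match(es)
  Run at pos 9: 'a' (length 1) -> 0 match(es)
Matches found: []
Total: 0

0


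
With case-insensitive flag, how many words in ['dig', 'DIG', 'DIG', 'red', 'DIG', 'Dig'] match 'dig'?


Case-insensitive matching: compare each word's lowercase form to 'dig'.
  'dig' -> lower='dig' -> MATCH
  'DIG' -> lower='dig' -> MATCH
  'DIG' -> lower='dig' -> MATCH
  'red' -> lower='red' -> no
  'DIG' -> lower='dig' -> MATCH
  'Dig' -> lower='dig' -> MATCH
Matches: ['dig', 'DIG', 'DIG', 'DIG', 'Dig']
Count: 5

5


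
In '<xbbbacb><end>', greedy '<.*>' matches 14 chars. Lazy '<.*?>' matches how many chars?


Greedy '<.*>' tries to match as MUCH as possible.
Lazy '<.*?>' tries to match as LITTLE as possible.

String: '<xbbbacb><end>'
Greedy '<.*>' starts at first '<' and extends to the LAST '>': '<xbbbacb><end>' (14 chars)
Lazy '<.*?>' starts at first '<' and stops at the FIRST '>': '<xbbbacb>' (9 chars)

9


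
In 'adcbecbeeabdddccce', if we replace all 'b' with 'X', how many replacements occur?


re.sub('b', 'X', text) replaces every occurrence of 'b' with 'X'.
Text: 'adcbecbeeabdddccce'
Scanning for 'b':
  pos 3: 'b' -> replacement #1
  pos 6: 'b' -> replacement #2
  pos 10: 'b' -> replacement #3
Total replacements: 3

3


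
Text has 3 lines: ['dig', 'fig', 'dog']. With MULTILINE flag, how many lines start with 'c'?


With MULTILINE flag, ^ matches the start of each line.
Lines: ['dig', 'fig', 'dog']
Checking which lines start with 'c':
  Line 1: 'dig' -> no
  Line 2: 'fig' -> no
  Line 3: 'dog' -> no
Matching lines: []
Count: 0

0


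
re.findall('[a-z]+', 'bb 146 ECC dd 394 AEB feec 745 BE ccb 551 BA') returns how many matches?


Pattern '[a-z]+' finds one or more lowercase letters.
Text: 'bb 146 ECC dd 394 AEB feec 745 BE ccb 551 BA'
Scanning for matches:
  Match 1: 'bb'
  Match 2: 'dd'
  Match 3: 'feec'
  Match 4: 'ccb'
Total matches: 4

4


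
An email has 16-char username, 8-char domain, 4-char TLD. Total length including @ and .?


An email address has format: username@domain.tld
Username length: 16
'@' character: 1
Domain length: 8
'.' character: 1
TLD length: 4
Total = 16 + 1 + 8 + 1 + 4 = 30

30


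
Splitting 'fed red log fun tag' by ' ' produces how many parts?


Splitting by ' ' breaks the string at each occurrence of the separator.
Text: 'fed red log fun tag'
Parts after split:
  Part 1: 'fed'
  Part 2: 'red'
  Part 3: 'log'
  Part 4: 'fun'
  Part 5: 'tag'
Total parts: 5

5


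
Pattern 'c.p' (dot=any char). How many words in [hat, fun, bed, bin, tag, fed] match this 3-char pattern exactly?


Pattern 'c.p' means: starts with 'c', any single char, ends with 'p'.
Checking each word (must be exactly 3 chars):
  'hat' (len=3): no
  'fun' (len=3): no
  'bed' (len=3): no
  'bin' (len=3): no
  'tag' (len=3): no
  'fed' (len=3): no
Matching words: []
Total: 0

0


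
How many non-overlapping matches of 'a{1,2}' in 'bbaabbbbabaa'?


Pattern 'a{1,2}' matches between 1 and 2 consecutive a's (greedy).
String: 'bbaabbbbabaa'
Finding runs of a's and applying greedy matching:
  Run at pos 2: 'aa' (length 2)
  Run at pos 8: 'a' (length 1)
  Run at pos 10: 'aa' (length 2)
Matches: ['aa', 'a', 'aa']
Count: 3

3


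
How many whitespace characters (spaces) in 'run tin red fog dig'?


\s matches whitespace characters (spaces, tabs, etc.).
Text: 'run tin red fog dig'
This text has 5 words separated by spaces.
Number of spaces = number of words - 1 = 5 - 1 = 4

4


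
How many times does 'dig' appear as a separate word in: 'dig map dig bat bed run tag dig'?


Scanning each word for exact match 'dig':
  Word 1: 'dig' -> MATCH
  Word 2: 'map' -> no
  Word 3: 'dig' -> MATCH
  Word 4: 'bat' -> no
  Word 5: 'bed' -> no
  Word 6: 'run' -> no
  Word 7: 'tag' -> no
  Word 8: 'dig' -> MATCH
Total matches: 3

3


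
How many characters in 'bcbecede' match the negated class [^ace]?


Negated class [^ace] matches any char NOT in {a, c, e}
Scanning 'bcbecede':
  pos 0: 'b' -> MATCH
  pos 1: 'c' -> no (excluded)
  pos 2: 'b' -> MATCH
  pos 3: 'e' -> no (excluded)
  pos 4: 'c' -> no (excluded)
  pos 5: 'e' -> no (excluded)
  pos 6: 'd' -> MATCH
  pos 7: 'e' -> no (excluded)
Total matches: 3

3


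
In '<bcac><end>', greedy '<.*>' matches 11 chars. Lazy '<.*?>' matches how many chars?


Greedy '<.*>' tries to match as MUCH as possible.
Lazy '<.*?>' tries to match as LITTLE as possible.

String: '<bcac><end>'
Greedy '<.*>' starts at first '<' and extends to the LAST '>': '<bcac><end>' (11 chars)
Lazy '<.*?>' starts at first '<' and stops at the FIRST '>': '<bcac>' (6 chars)

6


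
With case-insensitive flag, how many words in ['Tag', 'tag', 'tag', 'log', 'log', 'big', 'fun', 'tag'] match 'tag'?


Case-insensitive matching: compare each word's lowercase form to 'tag'.
  'Tag' -> lower='tag' -> MATCH
  'tag' -> lower='tag' -> MATCH
  'tag' -> lower='tag' -> MATCH
  'log' -> lower='log' -> no
  'log' -> lower='log' -> no
  'big' -> lower='big' -> no
  'fun' -> lower='fun' -> no
  'tag' -> lower='tag' -> MATCH
Matches: ['Tag', 'tag', 'tag', 'tag']
Count: 4

4


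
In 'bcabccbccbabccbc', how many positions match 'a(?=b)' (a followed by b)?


Lookahead 'a(?=b)' matches 'a' only when followed by 'b'.
String: 'bcabccbccbabccbc'
Checking each position where char is 'a':
  pos 2: 'a' -> MATCH (next='b')
  pos 10: 'a' -> MATCH (next='b')
Matching positions: [2, 10]
Count: 2

2


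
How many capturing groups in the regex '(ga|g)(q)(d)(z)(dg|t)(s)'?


To count capturing groups, count each '(' that starts a group.
Pattern: '(ga|g)(q)(d)(z)(dg|t)(s)'
Walking through the pattern:
  Position 0: '(' -> group #1
  Position 6: '(' -> group #2
  Position 9: '(' -> group #3
  Position 12: '(' -> group #4
  Position 15: '(' -> group #5
  Position 21: '(' -> group #6
Total capturing groups: 6

6


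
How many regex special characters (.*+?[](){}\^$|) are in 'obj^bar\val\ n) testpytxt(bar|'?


Regex special characters are: . * + ? [ ] ( ) { } \ ^ $ |
Scanning 'obj^bar\val\ n) testpytxt(bar|':
  pos 3: '^' -> SPECIAL
  pos 7: '\' -> SPECIAL
  pos 11: '\' -> SPECIAL
  pos 14: ')' -> SPECIAL
  pos 25: '(' -> SPECIAL
  pos 29: '|' -> SPECIAL
Special chars found: ['^', '\\', '\\', ')', '(', '|']
Total: 6

6


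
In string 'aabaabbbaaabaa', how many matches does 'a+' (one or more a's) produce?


Pattern 'a+' matches one or more consecutive a's.
String: 'aabaabbbaaabaa'
Scanning for runs of a:
  Match 1: 'aa' (length 2)
  Match 2: 'aa' (length 2)
  Match 3: 'aaa' (length 3)
  Match 4: 'aa' (length 2)
Total matches: 4

4


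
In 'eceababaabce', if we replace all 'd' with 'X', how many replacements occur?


re.sub('d', 'X', text) replaces every occurrence of 'd' with 'X'.
Text: 'eceababaabce'
Scanning for 'd':
Total replacements: 0

0


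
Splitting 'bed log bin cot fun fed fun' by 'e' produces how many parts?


Splitting by 'e' breaks the string at each occurrence of the separator.
Text: 'bed log bin cot fun fed fun'
Parts after split:
  Part 1: 'b'
  Part 2: 'd log bin cot fun f'
  Part 3: 'd fun'
Total parts: 3

3


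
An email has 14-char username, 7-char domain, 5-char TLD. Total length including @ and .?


An email address has format: username@domain.tld
Username length: 14
'@' character: 1
Domain length: 7
'.' character: 1
TLD length: 5
Total = 14 + 1 + 7 + 1 + 5 = 28

28


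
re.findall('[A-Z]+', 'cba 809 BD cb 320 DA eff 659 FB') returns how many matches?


Pattern '[A-Z]+' finds one or more uppercase letters.
Text: 'cba 809 BD cb 320 DA eff 659 FB'
Scanning for matches:
  Match 1: 'BD'
  Match 2: 'DA'
  Match 3: 'FB'
Total matches: 3

3


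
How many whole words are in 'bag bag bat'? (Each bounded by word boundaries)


Word boundaries (\b) mark the start/end of each word.
Text: 'bag bag bat'
Splitting by whitespace:
  Word 1: 'bag'
  Word 2: 'bag'
  Word 3: 'bat'
Total whole words: 3

3


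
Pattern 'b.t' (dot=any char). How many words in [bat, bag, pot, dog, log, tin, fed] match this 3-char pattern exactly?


Pattern 'b.t' means: starts with 'b', any single char, ends with 't'.
Checking each word (must be exactly 3 chars):
  'bat' (len=3): MATCH
  'bag' (len=3): no
  'pot' (len=3): no
  'dog' (len=3): no
  'log' (len=3): no
  'tin' (len=3): no
  'fed' (len=3): no
Matching words: ['bat']
Total: 1

1


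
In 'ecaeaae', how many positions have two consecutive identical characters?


Looking for consecutive identical characters in 'ecaeaae':
  pos 0-1: 'e' vs 'c' -> different
  pos 1-2: 'c' vs 'a' -> different
  pos 2-3: 'a' vs 'e' -> different
  pos 3-4: 'e' vs 'a' -> different
  pos 4-5: 'a' vs 'a' -> MATCH ('aa')
  pos 5-6: 'a' vs 'e' -> different
Consecutive identical pairs: ['aa']
Count: 1

1


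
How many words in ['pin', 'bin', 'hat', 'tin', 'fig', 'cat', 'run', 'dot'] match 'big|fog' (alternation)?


Alternation 'big|fog' matches either 'big' or 'fog'.
Checking each word:
  'pin' -> no
  'bin' -> no
  'hat' -> no
  'tin' -> no
  'fig' -> no
  'cat' -> no
  'run' -> no
  'dot' -> no
Matches: []
Count: 0

0


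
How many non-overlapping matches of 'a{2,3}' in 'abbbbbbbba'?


Pattern 'a{2,3}' matches between 2 and 3 consecutive a's (greedy).
String: 'abbbbbbbba'
Finding runs of a's and applying greedy matching:
  Run at pos 0: 'a' (length 1)
  Run at pos 9: 'a' (length 1)
Matches: []
Count: 0

0


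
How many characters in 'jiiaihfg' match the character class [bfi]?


Character class [bfi] matches any of: {b, f, i}
Scanning string 'jiiaihfg' character by character:
  pos 0: 'j' -> no
  pos 1: 'i' -> MATCH
  pos 2: 'i' -> MATCH
  pos 3: 'a' -> no
  pos 4: 'i' -> MATCH
  pos 5: 'h' -> no
  pos 6: 'f' -> MATCH
  pos 7: 'g' -> no
Total matches: 4

4


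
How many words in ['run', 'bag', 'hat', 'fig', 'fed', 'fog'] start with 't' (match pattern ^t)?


Pattern ^t anchors to start of word. Check which words begin with 't':
  'run' -> no
  'bag' -> no
  'hat' -> no
  'fig' -> no
  'fed' -> no
  'fog' -> no
Matching words: []
Count: 0

0


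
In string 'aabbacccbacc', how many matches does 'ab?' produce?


Pattern 'ab?' matches 'a' optionally followed by 'b'.
String: 'aabbacccbacc'
Scanning left to right for 'a' then checking next char:
  Match 1: 'a' (a not followed by b)
  Match 2: 'ab' (a followed by b)
  Match 3: 'a' (a not followed by b)
  Match 4: 'a' (a not followed by b)
Total matches: 4

4


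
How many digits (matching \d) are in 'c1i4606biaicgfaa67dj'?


\d matches any digit 0-9.
Scanning 'c1i4606biaicgfaa67dj':
  pos 1: '1' -> DIGIT
  pos 3: '4' -> DIGIT
  pos 4: '6' -> DIGIT
  pos 5: '0' -> DIGIT
  pos 6: '6' -> DIGIT
  pos 16: '6' -> DIGIT
  pos 17: '7' -> DIGIT
Digits found: ['1', '4', '6', '0', '6', '6', '7']
Total: 7

7


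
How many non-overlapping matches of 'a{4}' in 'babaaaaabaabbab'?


Pattern 'a{4}' matches exactly 4 consecutive a's (greedy, non-overlapping).
String: 'babaaaaabaabbab'
Scanning for runs of a's:
  Run at pos 1: 'a' (length 1) -> 0 match(es)
  Run at pos 3: 'aaaaa' (length 5) -> 1 match(es)
  Run at pos 9: 'aa' (length 2) -> 0 match(es)
  Run at pos 13: 'a' (length 1) -> 0 match(es)
Matches found: ['aaaa']
Total: 1

1


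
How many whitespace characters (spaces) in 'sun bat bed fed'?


\s matches whitespace characters (spaces, tabs, etc.).
Text: 'sun bat bed fed'
This text has 4 words separated by spaces.
Number of spaces = number of words - 1 = 4 - 1 = 3

3


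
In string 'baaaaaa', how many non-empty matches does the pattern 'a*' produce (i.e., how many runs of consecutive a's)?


Pattern 'a*' matches zero or more a's. We want non-empty runs of consecutive a's.
String: 'baaaaaa'
Walking through the string to find runs of a's:
  Run 1: positions 1-6 -> 'aaaaaa'
Non-empty runs found: ['aaaaaa']
Count: 1

1


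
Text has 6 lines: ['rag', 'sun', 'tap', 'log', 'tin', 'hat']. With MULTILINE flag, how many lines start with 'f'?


With MULTILINE flag, ^ matches the start of each line.
Lines: ['rag', 'sun', 'tap', 'log', 'tin', 'hat']
Checking which lines start with 'f':
  Line 1: 'rag' -> no
  Line 2: 'sun' -> no
  Line 3: 'tap' -> no
  Line 4: 'log' -> no
  Line 5: 'tin' -> no
  Line 6: 'hat' -> no
Matching lines: []
Count: 0

0


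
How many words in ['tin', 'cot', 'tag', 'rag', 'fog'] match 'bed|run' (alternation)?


Alternation 'bed|run' matches either 'bed' or 'run'.
Checking each word:
  'tin' -> no
  'cot' -> no
  'tag' -> no
  'rag' -> no
  'fog' -> no
Matches: []
Count: 0

0


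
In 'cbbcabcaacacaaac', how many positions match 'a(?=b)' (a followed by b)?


Lookahead 'a(?=b)' matches 'a' only when followed by 'b'.
String: 'cbbcabcaacacaaac'
Checking each position where char is 'a':
  pos 4: 'a' -> MATCH (next='b')
  pos 7: 'a' -> no (next='a')
  pos 8: 'a' -> no (next='c')
  pos 10: 'a' -> no (next='c')
  pos 12: 'a' -> no (next='a')
  pos 13: 'a' -> no (next='a')
  pos 14: 'a' -> no (next='c')
Matching positions: [4]
Count: 1

1


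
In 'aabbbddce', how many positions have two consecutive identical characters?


Looking for consecutive identical characters in 'aabbbddce':
  pos 0-1: 'a' vs 'a' -> MATCH ('aa')
  pos 1-2: 'a' vs 'b' -> different
  pos 2-3: 'b' vs 'b' -> MATCH ('bb')
  pos 3-4: 'b' vs 'b' -> MATCH ('bb')
  pos 4-5: 'b' vs 'd' -> different
  pos 5-6: 'd' vs 'd' -> MATCH ('dd')
  pos 6-7: 'd' vs 'c' -> different
  pos 7-8: 'c' vs 'e' -> different
Consecutive identical pairs: ['aa', 'bb', 'bb', 'dd']
Count: 4

4


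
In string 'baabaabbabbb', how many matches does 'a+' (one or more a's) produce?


Pattern 'a+' matches one or more consecutive a's.
String: 'baabaabbabbb'
Scanning for runs of a:
  Match 1: 'aa' (length 2)
  Match 2: 'aa' (length 2)
  Match 3: 'a' (length 1)
Total matches: 3

3


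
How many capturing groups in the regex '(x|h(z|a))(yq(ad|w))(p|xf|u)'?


To count capturing groups, count each '(' that starts a group.
Pattern: '(x|h(z|a))(yq(ad|w))(p|xf|u)'
Walking through the pattern:
  Position 0: '(' -> group #1
  Position 4: '(' -> group #2
  Position 10: '(' -> group #3
  Position 13: '(' -> group #4
  Position 20: '(' -> group #5
Total capturing groups: 5

5


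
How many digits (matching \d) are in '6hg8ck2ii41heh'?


\d matches any digit 0-9.
Scanning '6hg8ck2ii41heh':
  pos 0: '6' -> DIGIT
  pos 3: '8' -> DIGIT
  pos 6: '2' -> DIGIT
  pos 9: '4' -> DIGIT
  pos 10: '1' -> DIGIT
Digits found: ['6', '8', '2', '4', '1']
Total: 5

5


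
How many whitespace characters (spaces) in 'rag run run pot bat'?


\s matches whitespace characters (spaces, tabs, etc.).
Text: 'rag run run pot bat'
This text has 5 words separated by spaces.
Number of spaces = number of words - 1 = 5 - 1 = 4

4


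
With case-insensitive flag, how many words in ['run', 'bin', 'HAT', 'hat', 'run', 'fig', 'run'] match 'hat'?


Case-insensitive matching: compare each word's lowercase form to 'hat'.
  'run' -> lower='run' -> no
  'bin' -> lower='bin' -> no
  'HAT' -> lower='hat' -> MATCH
  'hat' -> lower='hat' -> MATCH
  'run' -> lower='run' -> no
  'fig' -> lower='fig' -> no
  'run' -> lower='run' -> no
Matches: ['HAT', 'hat']
Count: 2

2


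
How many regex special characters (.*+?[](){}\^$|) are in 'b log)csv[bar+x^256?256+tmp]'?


Regex special characters are: . * + ? [ ] ( ) { } \ ^ $ |
Scanning 'b log)csv[bar+x^256?256+tmp]':
  pos 5: ')' -> SPECIAL
  pos 9: '[' -> SPECIAL
  pos 13: '+' -> SPECIAL
  pos 15: '^' -> SPECIAL
  pos 19: '?' -> SPECIAL
  pos 23: '+' -> SPECIAL
  pos 27: ']' -> SPECIAL
Special chars found: [')', '[', '+', '^', '?', '+', ']']
Total: 7

7


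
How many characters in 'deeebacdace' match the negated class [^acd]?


Negated class [^acd] matches any char NOT in {a, c, d}
Scanning 'deeebacdace':
  pos 0: 'd' -> no (excluded)
  pos 1: 'e' -> MATCH
  pos 2: 'e' -> MATCH
  pos 3: 'e' -> MATCH
  pos 4: 'b' -> MATCH
  pos 5: 'a' -> no (excluded)
  pos 6: 'c' -> no (excluded)
  pos 7: 'd' -> no (excluded)
  pos 8: 'a' -> no (excluded)
  pos 9: 'c' -> no (excluded)
  pos 10: 'e' -> MATCH
Total matches: 5

5


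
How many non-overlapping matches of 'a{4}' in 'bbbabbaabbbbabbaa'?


Pattern 'a{4}' matches exactly 4 consecutive a's (greedy, non-overlapping).
String: 'bbbabbaabbbbabbaa'
Scanning for runs of a's:
  Run at pos 3: 'a' (length 1) -> 0 match(es)
  Run at pos 6: 'aa' (length 2) -> 0 match(es)
  Run at pos 12: 'a' (length 1) -> 0 match(es)
  Run at pos 15: 'aa' (length 2) -> 0 match(es)
Matches found: []
Total: 0

0


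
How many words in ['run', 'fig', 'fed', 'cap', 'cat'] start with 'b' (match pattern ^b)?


Pattern ^b anchors to start of word. Check which words begin with 'b':
  'run' -> no
  'fig' -> no
  'fed' -> no
  'cap' -> no
  'cat' -> no
Matching words: []
Count: 0

0


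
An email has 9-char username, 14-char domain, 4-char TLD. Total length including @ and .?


An email address has format: username@domain.tld
Username length: 9
'@' character: 1
Domain length: 14
'.' character: 1
TLD length: 4
Total = 9 + 1 + 14 + 1 + 4 = 29

29


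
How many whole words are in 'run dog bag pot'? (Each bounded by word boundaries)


Word boundaries (\b) mark the start/end of each word.
Text: 'run dog bag pot'
Splitting by whitespace:
  Word 1: 'run'
  Word 2: 'dog'
  Word 3: 'bag'
  Word 4: 'pot'
Total whole words: 4

4


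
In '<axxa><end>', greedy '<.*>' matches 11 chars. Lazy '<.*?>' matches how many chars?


Greedy '<.*>' tries to match as MUCH as possible.
Lazy '<.*?>' tries to match as LITTLE as possible.

String: '<axxa><end>'
Greedy '<.*>' starts at first '<' and extends to the LAST '>': '<axxa><end>' (11 chars)
Lazy '<.*?>' starts at first '<' and stops at the FIRST '>': '<axxa>' (6 chars)

6


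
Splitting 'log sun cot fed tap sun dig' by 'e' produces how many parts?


Splitting by 'e' breaks the string at each occurrence of the separator.
Text: 'log sun cot fed tap sun dig'
Parts after split:
  Part 1: 'log sun cot f'
  Part 2: 'd tap sun dig'
Total parts: 2

2


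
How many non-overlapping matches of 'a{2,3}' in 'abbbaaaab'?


Pattern 'a{2,3}' matches between 2 and 3 consecutive a's (greedy).
String: 'abbbaaaab'
Finding runs of a's and applying greedy matching:
  Run at pos 0: 'a' (length 1)
  Run at pos 4: 'aaaa' (length 4)
Matches: ['aaa']
Count: 1

1


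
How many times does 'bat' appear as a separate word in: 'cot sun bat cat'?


Scanning each word for exact match 'bat':
  Word 1: 'cot' -> no
  Word 2: 'sun' -> no
  Word 3: 'bat' -> MATCH
  Word 4: 'cat' -> no
Total matches: 1

1


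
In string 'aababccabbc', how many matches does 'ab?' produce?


Pattern 'ab?' matches 'a' optionally followed by 'b'.
String: 'aababccabbc'
Scanning left to right for 'a' then checking next char:
  Match 1: 'a' (a not followed by b)
  Match 2: 'ab' (a followed by b)
  Match 3: 'ab' (a followed by b)
  Match 4: 'ab' (a followed by b)
Total matches: 4

4


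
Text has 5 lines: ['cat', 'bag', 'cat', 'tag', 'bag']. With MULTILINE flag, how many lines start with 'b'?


With MULTILINE flag, ^ matches the start of each line.
Lines: ['cat', 'bag', 'cat', 'tag', 'bag']
Checking which lines start with 'b':
  Line 1: 'cat' -> no
  Line 2: 'bag' -> MATCH
  Line 3: 'cat' -> no
  Line 4: 'tag' -> no
  Line 5: 'bag' -> MATCH
Matching lines: ['bag', 'bag']
Count: 2

2


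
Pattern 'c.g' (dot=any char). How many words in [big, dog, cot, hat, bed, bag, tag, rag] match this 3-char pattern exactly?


Pattern 'c.g' means: starts with 'c', any single char, ends with 'g'.
Checking each word (must be exactly 3 chars):
  'big' (len=3): no
  'dog' (len=3): no
  'cot' (len=3): no
  'hat' (len=3): no
  'bed' (len=3): no
  'bag' (len=3): no
  'tag' (len=3): no
  'rag' (len=3): no
Matching words: []
Total: 0

0


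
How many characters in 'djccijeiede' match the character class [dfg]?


Character class [dfg] matches any of: {d, f, g}
Scanning string 'djccijeiede' character by character:
  pos 0: 'd' -> MATCH
  pos 1: 'j' -> no
  pos 2: 'c' -> no
  pos 3: 'c' -> no
  pos 4: 'i' -> no
  pos 5: 'j' -> no
  pos 6: 'e' -> no
  pos 7: 'i' -> no
  pos 8: 'e' -> no
  pos 9: 'd' -> MATCH
  pos 10: 'e' -> no
Total matches: 2

2


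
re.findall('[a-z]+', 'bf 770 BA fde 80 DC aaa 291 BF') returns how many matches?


Pattern '[a-z]+' finds one or more lowercase letters.
Text: 'bf 770 BA fde 80 DC aaa 291 BF'
Scanning for matches:
  Match 1: 'bf'
  Match 2: 'fde'
  Match 3: 'aaa'
Total matches: 3

3


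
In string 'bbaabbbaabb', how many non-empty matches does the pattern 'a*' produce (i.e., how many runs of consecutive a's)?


Pattern 'a*' matches zero or more a's. We want non-empty runs of consecutive a's.
String: 'bbaabbbaabb'
Walking through the string to find runs of a's:
  Run 1: positions 2-3 -> 'aa'
  Run 2: positions 7-8 -> 'aa'
Non-empty runs found: ['aa', 'aa']
Count: 2

2


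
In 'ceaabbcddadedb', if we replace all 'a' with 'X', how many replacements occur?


re.sub('a', 'X', text) replaces every occurrence of 'a' with 'X'.
Text: 'ceaabbcddadedb'
Scanning for 'a':
  pos 2: 'a' -> replacement #1
  pos 3: 'a' -> replacement #2
  pos 9: 'a' -> replacement #3
Total replacements: 3

3


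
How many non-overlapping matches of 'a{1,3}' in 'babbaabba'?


Pattern 'a{1,3}' matches between 1 and 3 consecutive a's (greedy).
String: 'babbaabba'
Finding runs of a's and applying greedy matching:
  Run at pos 1: 'a' (length 1)
  Run at pos 4: 'aa' (length 2)
  Run at pos 8: 'a' (length 1)
Matches: ['a', 'aa', 'a']
Count: 3

3


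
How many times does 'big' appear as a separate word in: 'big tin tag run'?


Scanning each word for exact match 'big':
  Word 1: 'big' -> MATCH
  Word 2: 'tin' -> no
  Word 3: 'tag' -> no
  Word 4: 'run' -> no
Total matches: 1

1


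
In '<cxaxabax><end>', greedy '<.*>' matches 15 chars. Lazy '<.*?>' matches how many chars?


Greedy '<.*>' tries to match as MUCH as possible.
Lazy '<.*?>' tries to match as LITTLE as possible.

String: '<cxaxabax><end>'
Greedy '<.*>' starts at first '<' and extends to the LAST '>': '<cxaxabax><end>' (15 chars)
Lazy '<.*?>' starts at first '<' and stops at the FIRST '>': '<cxaxabax>' (10 chars)

10


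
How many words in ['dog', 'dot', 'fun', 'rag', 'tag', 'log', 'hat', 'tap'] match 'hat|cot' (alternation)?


Alternation 'hat|cot' matches either 'hat' or 'cot'.
Checking each word:
  'dog' -> no
  'dot' -> no
  'fun' -> no
  'rag' -> no
  'tag' -> no
  'log' -> no
  'hat' -> MATCH
  'tap' -> no
Matches: ['hat']
Count: 1

1


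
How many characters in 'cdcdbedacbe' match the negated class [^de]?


Negated class [^de] matches any char NOT in {d, e}
Scanning 'cdcdbedacbe':
  pos 0: 'c' -> MATCH
  pos 1: 'd' -> no (excluded)
  pos 2: 'c' -> MATCH
  pos 3: 'd' -> no (excluded)
  pos 4: 'b' -> MATCH
  pos 5: 'e' -> no (excluded)
  pos 6: 'd' -> no (excluded)
  pos 7: 'a' -> MATCH
  pos 8: 'c' -> MATCH
  pos 9: 'b' -> MATCH
  pos 10: 'e' -> no (excluded)
Total matches: 6

6


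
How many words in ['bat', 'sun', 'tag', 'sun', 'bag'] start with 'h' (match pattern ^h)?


Pattern ^h anchors to start of word. Check which words begin with 'h':
  'bat' -> no
  'sun' -> no
  'tag' -> no
  'sun' -> no
  'bag' -> no
Matching words: []
Count: 0

0


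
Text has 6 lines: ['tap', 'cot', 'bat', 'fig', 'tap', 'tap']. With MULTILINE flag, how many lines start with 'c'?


With MULTILINE flag, ^ matches the start of each line.
Lines: ['tap', 'cot', 'bat', 'fig', 'tap', 'tap']
Checking which lines start with 'c':
  Line 1: 'tap' -> no
  Line 2: 'cot' -> MATCH
  Line 3: 'bat' -> no
  Line 4: 'fig' -> no
  Line 5: 'tap' -> no
  Line 6: 'tap' -> no
Matching lines: ['cot']
Count: 1

1


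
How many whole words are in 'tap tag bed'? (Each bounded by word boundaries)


Word boundaries (\b) mark the start/end of each word.
Text: 'tap tag bed'
Splitting by whitespace:
  Word 1: 'tap'
  Word 2: 'tag'
  Word 3: 'bed'
Total whole words: 3

3


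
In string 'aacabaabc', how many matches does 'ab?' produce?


Pattern 'ab?' matches 'a' optionally followed by 'b'.
String: 'aacabaabc'
Scanning left to right for 'a' then checking next char:
  Match 1: 'a' (a not followed by b)
  Match 2: 'a' (a not followed by b)
  Match 3: 'ab' (a followed by b)
  Match 4: 'a' (a not followed by b)
  Match 5: 'ab' (a followed by b)
Total matches: 5

5


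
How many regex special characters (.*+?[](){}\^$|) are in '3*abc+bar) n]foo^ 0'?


Regex special characters are: . * + ? [ ] ( ) { } \ ^ $ |
Scanning '3*abc+bar) n]foo^ 0':
  pos 1: '*' -> SPECIAL
  pos 5: '+' -> SPECIAL
  pos 9: ')' -> SPECIAL
  pos 12: ']' -> SPECIAL
  pos 16: '^' -> SPECIAL
Special chars found: ['*', '+', ')', ']', '^']
Total: 5

5


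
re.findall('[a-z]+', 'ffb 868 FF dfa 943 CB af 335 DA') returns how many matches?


Pattern '[a-z]+' finds one or more lowercase letters.
Text: 'ffb 868 FF dfa 943 CB af 335 DA'
Scanning for matches:
  Match 1: 'ffb'
  Match 2: 'dfa'
  Match 3: 'af'
Total matches: 3

3


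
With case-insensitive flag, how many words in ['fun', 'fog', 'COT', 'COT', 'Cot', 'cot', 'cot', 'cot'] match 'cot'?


Case-insensitive matching: compare each word's lowercase form to 'cot'.
  'fun' -> lower='fun' -> no
  'fog' -> lower='fog' -> no
  'COT' -> lower='cot' -> MATCH
  'COT' -> lower='cot' -> MATCH
  'Cot' -> lower='cot' -> MATCH
  'cot' -> lower='cot' -> MATCH
  'cot' -> lower='cot' -> MATCH
  'cot' -> lower='cot' -> MATCH
Matches: ['COT', 'COT', 'Cot', 'cot', 'cot', 'cot']
Count: 6

6


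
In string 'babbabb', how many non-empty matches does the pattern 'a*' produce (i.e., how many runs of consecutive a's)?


Pattern 'a*' matches zero or more a's. We want non-empty runs of consecutive a's.
String: 'babbabb'
Walking through the string to find runs of a's:
  Run 1: positions 1-1 -> 'a'
  Run 2: positions 4-4 -> 'a'
Non-empty runs found: ['a', 'a']
Count: 2

2


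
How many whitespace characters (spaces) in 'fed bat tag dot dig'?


\s matches whitespace characters (spaces, tabs, etc.).
Text: 'fed bat tag dot dig'
This text has 5 words separated by spaces.
Number of spaces = number of words - 1 = 5 - 1 = 4

4


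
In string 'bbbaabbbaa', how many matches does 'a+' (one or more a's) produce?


Pattern 'a+' matches one or more consecutive a's.
String: 'bbbaabbbaa'
Scanning for runs of a:
  Match 1: 'aa' (length 2)
  Match 2: 'aa' (length 2)
Total matches: 2

2


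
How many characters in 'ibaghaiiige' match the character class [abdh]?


Character class [abdh] matches any of: {a, b, d, h}
Scanning string 'ibaghaiiige' character by character:
  pos 0: 'i' -> no
  pos 1: 'b' -> MATCH
  pos 2: 'a' -> MATCH
  pos 3: 'g' -> no
  pos 4: 'h' -> MATCH
  pos 5: 'a' -> MATCH
  pos 6: 'i' -> no
  pos 7: 'i' -> no
  pos 8: 'i' -> no
  pos 9: 'g' -> no
  pos 10: 'e' -> no
Total matches: 4

4


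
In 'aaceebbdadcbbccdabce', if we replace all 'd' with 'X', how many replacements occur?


re.sub('d', 'X', text) replaces every occurrence of 'd' with 'X'.
Text: 'aaceebbdadcbbccdabce'
Scanning for 'd':
  pos 7: 'd' -> replacement #1
  pos 9: 'd' -> replacement #2
  pos 15: 'd' -> replacement #3
Total replacements: 3

3


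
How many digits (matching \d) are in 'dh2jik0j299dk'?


\d matches any digit 0-9.
Scanning 'dh2jik0j299dk':
  pos 2: '2' -> DIGIT
  pos 6: '0' -> DIGIT
  pos 8: '2' -> DIGIT
  pos 9: '9' -> DIGIT
  pos 10: '9' -> DIGIT
Digits found: ['2', '0', '2', '9', '9']
Total: 5

5


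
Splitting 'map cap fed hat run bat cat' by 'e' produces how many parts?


Splitting by 'e' breaks the string at each occurrence of the separator.
Text: 'map cap fed hat run bat cat'
Parts after split:
  Part 1: 'map cap f'
  Part 2: 'd hat run bat cat'
Total parts: 2

2


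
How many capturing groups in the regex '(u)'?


To count capturing groups, count each '(' that starts a group.
Pattern: '(u)'
Walking through the pattern:
  Position 0: '(' -> group #1
Total capturing groups: 1

1


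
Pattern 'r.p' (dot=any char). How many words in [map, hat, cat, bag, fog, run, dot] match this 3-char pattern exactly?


Pattern 'r.p' means: starts with 'r', any single char, ends with 'p'.
Checking each word (must be exactly 3 chars):
  'map' (len=3): no
  'hat' (len=3): no
  'cat' (len=3): no
  'bag' (len=3): no
  'fog' (len=3): no
  'run' (len=3): no
  'dot' (len=3): no
Matching words: []
Total: 0

0


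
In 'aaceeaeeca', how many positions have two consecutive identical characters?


Looking for consecutive identical characters in 'aaceeaeeca':
  pos 0-1: 'a' vs 'a' -> MATCH ('aa')
  pos 1-2: 'a' vs 'c' -> different
  pos 2-3: 'c' vs 'e' -> different
  pos 3-4: 'e' vs 'e' -> MATCH ('ee')
  pos 4-5: 'e' vs 'a' -> different
  pos 5-6: 'a' vs 'e' -> different
  pos 6-7: 'e' vs 'e' -> MATCH ('ee')
  pos 7-8: 'e' vs 'c' -> different
  pos 8-9: 'c' vs 'a' -> different
Consecutive identical pairs: ['aa', 'ee', 'ee']
Count: 3

3


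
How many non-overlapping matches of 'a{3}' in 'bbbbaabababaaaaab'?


Pattern 'a{3}' matches exactly 3 consecutive a's (greedy, non-overlapping).
String: 'bbbbaabababaaaaab'
Scanning for runs of a's:
  Run at pos 4: 'aa' (length 2) -> 0 match(es)
  Run at pos 7: 'a' (length 1) -> 0 match(es)
  Run at pos 9: 'a' (length 1) -> 0 match(es)
  Run at pos 11: 'aaaaa' (length 5) -> 1 match(es)
Matches found: ['aaa']
Total: 1

1


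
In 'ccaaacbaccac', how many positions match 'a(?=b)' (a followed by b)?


Lookahead 'a(?=b)' matches 'a' only when followed by 'b'.
String: 'ccaaacbaccac'
Checking each position where char is 'a':
  pos 2: 'a' -> no (next='a')
  pos 3: 'a' -> no (next='a')
  pos 4: 'a' -> no (next='c')
  pos 7: 'a' -> no (next='c')
  pos 10: 'a' -> no (next='c')
Matching positions: []
Count: 0

0


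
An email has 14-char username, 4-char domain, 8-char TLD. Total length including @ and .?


An email address has format: username@domain.tld
Username length: 14
'@' character: 1
Domain length: 4
'.' character: 1
TLD length: 8
Total = 14 + 1 + 4 + 1 + 8 = 28

28


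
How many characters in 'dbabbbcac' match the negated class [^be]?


Negated class [^be] matches any char NOT in {b, e}
Scanning 'dbabbbcac':
  pos 0: 'd' -> MATCH
  pos 1: 'b' -> no (excluded)
  pos 2: 'a' -> MATCH
  pos 3: 'b' -> no (excluded)
  pos 4: 'b' -> no (excluded)
  pos 5: 'b' -> no (excluded)
  pos 6: 'c' -> MATCH
  pos 7: 'a' -> MATCH
  pos 8: 'c' -> MATCH
Total matches: 5

5


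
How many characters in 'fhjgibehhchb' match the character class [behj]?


Character class [behj] matches any of: {b, e, h, j}
Scanning string 'fhjgibehhchb' character by character:
  pos 0: 'f' -> no
  pos 1: 'h' -> MATCH
  pos 2: 'j' -> MATCH
  pos 3: 'g' -> no
  pos 4: 'i' -> no
  pos 5: 'b' -> MATCH
  pos 6: 'e' -> MATCH
  pos 7: 'h' -> MATCH
  pos 8: 'h' -> MATCH
  pos 9: 'c' -> no
  pos 10: 'h' -> MATCH
  pos 11: 'b' -> MATCH
Total matches: 8

8


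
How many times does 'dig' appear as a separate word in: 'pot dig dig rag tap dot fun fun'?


Scanning each word for exact match 'dig':
  Word 1: 'pot' -> no
  Word 2: 'dig' -> MATCH
  Word 3: 'dig' -> MATCH
  Word 4: 'rag' -> no
  Word 5: 'tap' -> no
  Word 6: 'dot' -> no
  Word 7: 'fun' -> no
  Word 8: 'fun' -> no
Total matches: 2

2


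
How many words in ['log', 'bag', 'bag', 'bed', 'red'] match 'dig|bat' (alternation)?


Alternation 'dig|bat' matches either 'dig' or 'bat'.
Checking each word:
  'log' -> no
  'bag' -> no
  'bag' -> no
  'bed' -> no
  'red' -> no
Matches: []
Count: 0

0


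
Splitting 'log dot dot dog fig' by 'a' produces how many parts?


Splitting by 'a' breaks the string at each occurrence of the separator.
Text: 'log dot dot dog fig'
Parts after split:
  Part 1: 'log dot dot dog fig'
Total parts: 1

1


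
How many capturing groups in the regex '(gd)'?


To count capturing groups, count each '(' that starts a group.
Pattern: '(gd)'
Walking through the pattern:
  Position 0: '(' -> group #1
Total capturing groups: 1

1


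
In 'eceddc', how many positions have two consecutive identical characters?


Looking for consecutive identical characters in 'eceddc':
  pos 0-1: 'e' vs 'c' -> different
  pos 1-2: 'c' vs 'e' -> different
  pos 2-3: 'e' vs 'd' -> different
  pos 3-4: 'd' vs 'd' -> MATCH ('dd')
  pos 4-5: 'd' vs 'c' -> different
Consecutive identical pairs: ['dd']
Count: 1

1


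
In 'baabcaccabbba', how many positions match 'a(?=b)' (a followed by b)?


Lookahead 'a(?=b)' matches 'a' only when followed by 'b'.
String: 'baabcaccabbba'
Checking each position where char is 'a':
  pos 1: 'a' -> no (next='a')
  pos 2: 'a' -> MATCH (next='b')
  pos 5: 'a' -> no (next='c')
  pos 8: 'a' -> MATCH (next='b')
Matching positions: [2, 8]
Count: 2

2


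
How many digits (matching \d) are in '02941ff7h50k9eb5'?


\d matches any digit 0-9.
Scanning '02941ff7h50k9eb5':
  pos 0: '0' -> DIGIT
  pos 1: '2' -> DIGIT
  pos 2: '9' -> DIGIT
  pos 3: '4' -> DIGIT
  pos 4: '1' -> DIGIT
  pos 7: '7' -> DIGIT
  pos 9: '5' -> DIGIT
  pos 10: '0' -> DIGIT
  pos 12: '9' -> DIGIT
  pos 15: '5' -> DIGIT
Digits found: ['0', '2', '9', '4', '1', '7', '5', '0', '9', '5']
Total: 10

10


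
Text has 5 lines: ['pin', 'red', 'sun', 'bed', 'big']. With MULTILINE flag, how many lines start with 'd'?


With MULTILINE flag, ^ matches the start of each line.
Lines: ['pin', 'red', 'sun', 'bed', 'big']
Checking which lines start with 'd':
  Line 1: 'pin' -> no
  Line 2: 'red' -> no
  Line 3: 'sun' -> no
  Line 4: 'bed' -> no
  Line 5: 'big' -> no
Matching lines: []
Count: 0

0


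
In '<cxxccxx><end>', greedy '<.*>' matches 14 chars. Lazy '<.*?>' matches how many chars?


Greedy '<.*>' tries to match as MUCH as possible.
Lazy '<.*?>' tries to match as LITTLE as possible.

String: '<cxxccxx><end>'
Greedy '<.*>' starts at first '<' and extends to the LAST '>': '<cxxccxx><end>' (14 chars)
Lazy '<.*?>' starts at first '<' and stops at the FIRST '>': '<cxxccxx>' (9 chars)

9


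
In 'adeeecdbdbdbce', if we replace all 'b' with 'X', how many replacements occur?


re.sub('b', 'X', text) replaces every occurrence of 'b' with 'X'.
Text: 'adeeecdbdbdbce'
Scanning for 'b':
  pos 7: 'b' -> replacement #1
  pos 9: 'b' -> replacement #2
  pos 11: 'b' -> replacement #3
Total replacements: 3

3


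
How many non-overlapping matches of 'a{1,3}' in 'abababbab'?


Pattern 'a{1,3}' matches between 1 and 3 consecutive a's (greedy).
String: 'abababbab'
Finding runs of a's and applying greedy matching:
  Run at pos 0: 'a' (length 1)
  Run at pos 2: 'a' (length 1)
  Run at pos 4: 'a' (length 1)
  Run at pos 7: 'a' (length 1)
Matches: ['a', 'a', 'a', 'a']
Count: 4

4


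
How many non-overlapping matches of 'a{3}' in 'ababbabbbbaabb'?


Pattern 'a{3}' matches exactly 3 consecutive a's (greedy, non-overlapping).
String: 'ababbabbbbaabb'
Scanning for runs of a's:
  Run at pos 0: 'a' (length 1) -> 0 match(es)
  Run at pos 2: 'a' (length 1) -> 0 match(es)
  Run at pos 5: 'a' (length 1) -> 0 match(es)
  Run at pos 10: 'aa' (length 2) -> 0 match(es)
Matches found: []
Total: 0

0
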